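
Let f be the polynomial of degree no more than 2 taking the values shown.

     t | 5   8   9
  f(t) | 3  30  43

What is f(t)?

Using the Lagrange interpolation formula with nodes 5, 8, 9:
  L_0(t) = (t - 8)(t - 9) / 12
  L_1(t) = (t - 5)(t - 9) / -3
  L_2(t) = (t - 5)(t - 8) / 4
Then f(t) = 3·L_0(t) + 30·L_1(t) + 43·L_2(t).
Expanding and collecting terms gives f(t) = t^2 - 4t - 2.
Check: f(8) = 30. ✓

f(t) = t^2 - 4t - 2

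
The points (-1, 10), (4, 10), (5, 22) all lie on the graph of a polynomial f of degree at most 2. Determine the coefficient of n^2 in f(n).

2

Write f(n) = an^2 + bn + c. Substituting each data point gives a linear system:
  a - b + c = 10
  16a + 4b + c = 10
  25a + 5b + c = 22
Solving the system yields a = 2, b = -6, c = 2.
So f(n) = 2n^2 - 6n + 2.
The leading coefficient is 2.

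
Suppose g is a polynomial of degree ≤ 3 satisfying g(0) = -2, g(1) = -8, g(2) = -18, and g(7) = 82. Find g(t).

g(t) = t^3 - 5t^2 - 2t - 2

Using the Lagrange interpolation formula with nodes 0, 1, 2, 7:
  L_0(t) = (t - 1)(t - 2)(t - 7) / -14
  L_1(t) = t(t - 2)(t - 7) / 6
  L_2(t) = t(t - 1)(t - 7) / -10
  L_3(t) = t(t - 1)(t - 2) / 210
Then g(t) = -2·L_0(t) - 8·L_1(t) - 18·L_2(t) + 82·L_3(t).
Expanding and collecting terms gives g(t) = t³ - 5t² - 2t - 2.
Check: g(1) = -8. ✓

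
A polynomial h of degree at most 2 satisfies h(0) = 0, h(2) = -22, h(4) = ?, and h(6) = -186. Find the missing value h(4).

The 3 known points determine the degree-2 polynomial uniquely.
Write h(n) = an^2 + bn + c. Substituting each data point gives a linear system:
  c = 0
  4a + 2b + c = -22
  36a + 6b + c = -186
Solving the system yields a = -5, b = -1, c = 0.
So h(n) = -5n^2 - n.
Then h(4) = -84.

-84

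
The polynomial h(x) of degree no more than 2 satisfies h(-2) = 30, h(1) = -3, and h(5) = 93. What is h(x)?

h(x) = 5x^2 - 6x - 2

Using the Lagrange interpolation formula with nodes -2, 1, 5:
  L_0(x) = (x - 1)(x - 5) / 21
  L_1(x) = (x + 2)(x - 5) / -12
  L_2(x) = (x + 2)(x - 1) / 28
Then h(x) = 30·L_0(x) - 3·L_1(x) + 93·L_2(x).
Expanding and collecting terms gives h(x) = 5x² - 6x - 2.
Check: h(5) = 93. ✓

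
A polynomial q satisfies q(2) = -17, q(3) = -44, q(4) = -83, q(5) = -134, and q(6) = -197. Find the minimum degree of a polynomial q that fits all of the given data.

2

Forward differences of the values at s = 2, 3, 4, 5, 6:
  q  : -17  -44  -83  -134  -197
  Δ  : -27  -39  -51  -63
  Δ^2: -12  -12  -12
  Δ^3: 0  0
  Δ^4: 0
The second differences are constant (-12) and nonzero, while all higher differences vanish, so the minimal degree is 2.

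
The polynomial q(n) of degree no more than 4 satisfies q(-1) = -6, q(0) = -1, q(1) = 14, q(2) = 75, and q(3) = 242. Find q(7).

Forward differences of the values at n = -1, 0, 1, 2, 3:
  q  : -6  -1  14  75  242
  Δ  : 5  15  61  167
  Δ^2: 10  46  106
  Δ^3: 36  60
  Δ^4: 24
The fourth differences are constant, confirming degree 4.
Interpolating (Newton forward form) and evaluating at n = 7 gives q(7) = 4010.

4010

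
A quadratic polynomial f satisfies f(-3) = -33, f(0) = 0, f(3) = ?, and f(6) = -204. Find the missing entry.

-57

The 3 known points determine the degree-2 polynomial uniquely.
Write f(x) = ax^2 + bx + c. Substituting each data point gives a linear system:
  9a - 3b + c = -33
  c = 0
  36a + 6b + c = -204
Solving the system yields a = -5, b = -4, c = 0.
So f(x) = -5x^2 - 4x.
Then f(3) = -57.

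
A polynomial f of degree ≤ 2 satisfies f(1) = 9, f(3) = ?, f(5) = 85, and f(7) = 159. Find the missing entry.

The 3 known points determine the degree-2 polynomial uniquely.
Write f(t) = at^2 + bt + c. Substituting each data point gives a linear system:
  a + b + c = 9
  25a + 5b + c = 85
  49a + 7b + c = 159
Solving the system yields a = 3, b = 1, c = 5.
So f(t) = 3t² + t + 5.
Then f(3) = 35.

35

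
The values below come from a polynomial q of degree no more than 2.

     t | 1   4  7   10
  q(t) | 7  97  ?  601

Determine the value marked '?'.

On equispaced nodes a degree-2 polynomial has vanishing third forward difference, so
  - q(1) + 3·q(4) - 3·q(7) + q(10) = 0.
Substituting the known values and solving for q(7):
  -3·q(7) = -885
  q(7) = 295.

295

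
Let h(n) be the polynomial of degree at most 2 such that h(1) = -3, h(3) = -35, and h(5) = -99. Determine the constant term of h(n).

1

Write h(n) = an^2 + bn + c. Substituting each data point gives a linear system:
  a + b + c = -3
  9a + 3b + c = -35
  25a + 5b + c = -99
Solving the system yields a = -4, b = 0, c = 1.
So h(n) = -4n^2 + 1.
The constant term is 1.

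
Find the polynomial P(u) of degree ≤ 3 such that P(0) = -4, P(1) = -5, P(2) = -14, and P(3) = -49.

P(u) = -3u^3 + 5u^2 - 3u - 4

Using the Lagrange interpolation formula with nodes 0, 1, 2, 3:
  L_0(u) = (u - 1)(u - 2)(u - 3) / -6
  L_1(u) = u(u - 2)(u - 3) / 2
  L_2(u) = u(u - 1)(u - 3) / -2
  L_3(u) = u(u - 1)(u - 2) / 6
Then P(u) = -4·L_0(u) - 5·L_1(u) - 14·L_2(u) - 49·L_3(u).
Expanding and collecting terms gives P(u) = -3u^3 + 5u^2 - 3u - 4.
Check: P(0) = -4. ✓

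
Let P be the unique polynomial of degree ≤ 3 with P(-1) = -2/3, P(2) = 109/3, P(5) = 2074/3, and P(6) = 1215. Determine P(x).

P(x) = 6x^3 - (5/3)x^2 - 4x + 3

Write P(x) = ax^3 + bx^2 + cx + d. Substituting each data point gives a linear system:
  -a + b - c + d = -2/3
  8a + 4b + 2c + d = 109/3
  125a + 25b + 5c + d = 2074/3
  216a + 36b + 6c + d = 1215
Solving the system yields a = 6, b = -5/3, c = -4, d = 3.
So P(x) = 6x^3 - (5/3)x^2 - 4x + 3.
Check: P(5) = 2074/3. ✓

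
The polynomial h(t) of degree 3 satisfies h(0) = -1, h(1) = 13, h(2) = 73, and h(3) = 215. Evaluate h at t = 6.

Using the Lagrange interpolation formula with nodes 0, 1, 2, 3:
  L_0(t) = (t - 1)(t - 2)(t - 3) / -6
  L_1(t) = t(t - 2)(t - 3) / 2
  L_2(t) = t(t - 1)(t - 3) / -2
  L_3(t) = t(t - 1)(t - 2) / 6
Then h(t) = -1·L_0(t) + 13·L_1(t) + 73·L_2(t) + 215·L_3(t).
Expanding and collecting terms gives h(t) = 6t^3 + 5t^2 + 3t - 1.
Evaluating at t = 6: h(6) = 1493.

1493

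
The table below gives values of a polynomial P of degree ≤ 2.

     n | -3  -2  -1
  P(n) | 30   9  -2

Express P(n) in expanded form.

P(n) = 5n^2 + 4n - 3

Write P(n) = an^2 + bn + c. Substituting each data point gives a linear system:
  9a - 3b + c = 30
  4a - 2b + c = 9
  a - b + c = -2
Solving the system yields a = 5, b = 4, c = -3.
So P(n) = 5n² + 4n - 3.
Check: P(-3) = 30. ✓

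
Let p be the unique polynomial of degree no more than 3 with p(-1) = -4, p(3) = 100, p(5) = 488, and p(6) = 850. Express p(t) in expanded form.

p(t) = 4t^3 - 2t - 2

Using the Lagrange interpolation formula with nodes -1, 3, 5, 6:
  L_0(t) = (t - 3)(t - 5)(t - 6) / -168
  L_1(t) = (t + 1)(t - 5)(t - 6) / 24
  L_2(t) = (t + 1)(t - 3)(t - 6) / -12
  L_3(t) = (t + 1)(t - 3)(t - 5) / 21
Then p(t) = -4·L_0(t) + 100·L_1(t) + 488·L_2(t) + 850·L_3(t).
Expanding and collecting terms gives p(t) = 4t^3 - 2t - 2.
Check: p(3) = 100. ✓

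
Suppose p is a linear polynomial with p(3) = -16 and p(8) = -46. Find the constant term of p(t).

2

Write p(t) = at + b. Substituting each data point gives a linear system:
  3a + b = -16
  8a + b = -46
Solving the system yields a = -6, b = 2.
So p(t) = -6t + 2.
The constant term is 2.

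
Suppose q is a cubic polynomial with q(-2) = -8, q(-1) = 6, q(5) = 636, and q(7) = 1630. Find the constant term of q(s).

6

Write q(s) = as^3 + bs^2 + cs + d. Substituting each data point gives a linear system:
  -8a + 4b - 2c + d = -8
  -a + b - c + d = 6
  125a + 25b + 5c + d = 636
  343a + 49b + 7c + d = 1630
Solving the system yields a = 4, b = 5, c = 1, d = 6.
So q(s) = 4s^3 + 5s^2 + s + 6.
The constant term is 6.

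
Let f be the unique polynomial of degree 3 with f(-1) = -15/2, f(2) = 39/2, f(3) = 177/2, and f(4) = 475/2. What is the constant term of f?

Write f(t) = at^3 + bt^2 + ct + d. Substituting each data point gives a linear system:
  -a + b - c + d = -15/2
  8a + 4b + 2c + d = 39/2
  27a + 9b + 3c + d = 177/2
  64a + 16b + 4c + d = 475/2
Solving the system yields a = 5, b = -5, c = -1, d = 3/2.
So f(t) = 5t³ - 5t² - t + 3/2.
The constant term is 3/2.

3/2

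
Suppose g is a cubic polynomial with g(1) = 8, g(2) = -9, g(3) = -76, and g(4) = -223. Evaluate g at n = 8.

-2211

Forward differences of the values at n = 1, 2, 3, 4:
  g  : 8  -9  -76  -223
  Δ  : -17  -67  -147
  Δ^2: -50  -80
  Δ^3: -30
The third differences are constant, confirming degree 3.
Interpolating (Newton forward form) and evaluating at n = 8 gives g(8) = -2211.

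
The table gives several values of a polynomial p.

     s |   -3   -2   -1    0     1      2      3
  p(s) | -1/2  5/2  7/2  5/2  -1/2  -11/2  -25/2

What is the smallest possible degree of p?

2

Forward differences of the values at s = -3, -2, -1, 0, 1, 2, 3:
  p  : -1/2  5/2  7/2  5/2  -1/2  -11/2  -25/2
  Δ  : 3  1  -1  -3  -5  -7
  Δ^2: -2  -2  -2  -2  -2
  Δ^3: 0  0  0  0
  Δ^4: 0  0  0
  Δ^5: 0  0
  Δ^6: 0
The second differences are constant (-2) and nonzero, while all higher differences vanish, so the minimal degree is 2.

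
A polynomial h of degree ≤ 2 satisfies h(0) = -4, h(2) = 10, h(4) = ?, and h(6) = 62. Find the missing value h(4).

The 3 known points determine the degree-2 polynomial uniquely.
Write h(t) = at^2 + bt + c. Substituting each data point gives a linear system:
  c = -4
  4a + 2b + c = 10
  36a + 6b + c = 62
Solving the system yields a = 1, b = 5, c = -4.
So h(t) = t^2 + 5t - 4.
Then h(4) = 32.

32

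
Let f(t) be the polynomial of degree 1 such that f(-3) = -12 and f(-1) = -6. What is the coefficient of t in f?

Write f(t) = at + b. Substituting each data point gives a linear system:
  -3a + b = -12
  -a + b = -6
Solving the system yields a = 3, b = -3.
So f(t) = 3t - 3.
The leading coefficient is 3.

3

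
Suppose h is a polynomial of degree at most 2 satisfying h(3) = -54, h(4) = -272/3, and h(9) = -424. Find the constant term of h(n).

-4

Write h(n) = an^2 + bn + c. Substituting each data point gives a linear system:
  9a + 3b + c = -54
  16a + 4b + c = -272/3
  81a + 9b + c = -424
Solving the system yields a = -5, b = -5/3, c = -4.
So h(n) = -5n^2 - (5/3)n - 4.
The constant term is -4.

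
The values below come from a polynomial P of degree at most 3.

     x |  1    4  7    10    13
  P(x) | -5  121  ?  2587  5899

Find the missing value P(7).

On equispaced nodes a degree-3 polynomial has vanishing fourth forward difference, so
  P(1) - 4·P(4) + 6·P(7) - 4·P(10) + P(13) = 0.
Substituting the known values and solving for P(7):
  6·P(7) = 4938
  P(7) = 823.

823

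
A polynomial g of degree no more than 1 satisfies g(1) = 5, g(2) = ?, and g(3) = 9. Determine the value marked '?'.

7

The 2 known points determine the degree-1 polynomial uniquely.
Write g(x) = ax + b. Substituting each data point gives a linear system:
  a + b = 5
  3a + b = 9
Solving the system yields a = 2, b = 3.
So g(x) = 2x + 3.
Then g(2) = 7.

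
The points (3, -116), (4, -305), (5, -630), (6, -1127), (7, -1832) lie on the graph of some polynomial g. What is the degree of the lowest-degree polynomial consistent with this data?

3

Forward differences of the values at u = 3, 4, 5, 6, 7:
  g  : -116  -305  -630  -1127  -1832
  Δ  : -189  -325  -497  -705
  Δ^2: -136  -172  -208
  Δ^3: -36  -36
  Δ^4: 0
The third differences are constant (-36) and nonzero, while all higher differences vanish, so the minimal degree is 3.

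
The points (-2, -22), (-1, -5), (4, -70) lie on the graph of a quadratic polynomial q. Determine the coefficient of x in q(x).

Write q(x) = ax^2 + bx + c. Substituting each data point gives a linear system:
  4a - 2b + c = -22
  a - b + c = -5
  16a + 4b + c = -70
Solving the system yields a = -5, b = 2, c = 2.
So q(x) = -5x² + 2x + 2.
The coefficient of x is 2.

2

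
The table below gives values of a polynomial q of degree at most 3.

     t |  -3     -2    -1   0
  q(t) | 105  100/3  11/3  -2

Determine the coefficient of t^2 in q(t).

3

Write q(t) = at^3 + bt^2 + ct + d. Substituting each data point gives a linear system:
  -27a + 9b - 3c + d = 105
  -8a + 4b - 2c + d = 100/3
  -a + b - c + d = 11/3
  d = -2
Solving the system yields a = -3, b = 3, c = 1/3, d = -2.
So q(t) = -3t³ + 3t² + (1/3)t - 2.
The coefficient of t^2 is 3.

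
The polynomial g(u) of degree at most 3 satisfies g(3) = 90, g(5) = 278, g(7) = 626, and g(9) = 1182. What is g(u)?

g(u) = u^3 + 5u^2 + 5u + 3

Write g(u) = au^3 + bu^2 + cu + d. Substituting each data point gives a linear system:
  27a + 9b + 3c + d = 90
  125a + 25b + 5c + d = 278
  343a + 49b + 7c + d = 626
  729a + 81b + 9c + d = 1182
Solving the system yields a = 1, b = 5, c = 5, d = 3.
So g(u) = u^3 + 5u^2 + 5u + 3.
Check: g(5) = 278. ✓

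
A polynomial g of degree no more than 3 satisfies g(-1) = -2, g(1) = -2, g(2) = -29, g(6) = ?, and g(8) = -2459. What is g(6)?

The 4 known points determine the degree-3 polynomial uniquely.
Write g(n) = an^3 + bn^2 + cn + d. Substituting each data point gives a linear system:
  -a + b - c + d = -2
  a + b + c + d = -2
  8a + 4b + 2c + d = -29
  512a + 64b + 8c + d = -2459
Solving the system yields a = -5, b = 1, c = 5, d = -3.
So g(n) = -5n^3 + n^2 + 5n - 3.
Then g(6) = -1017.

-1017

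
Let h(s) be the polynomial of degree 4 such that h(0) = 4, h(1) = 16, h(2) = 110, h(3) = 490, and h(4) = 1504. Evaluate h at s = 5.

3644

Forward differences of the values at s = 0, 1, 2, 3, 4:
  h  : 4  16  110  490  1504
  Δ  : 12  94  380  1014
  Δ^2: 82  286  634
  Δ^3: 204  348
  Δ^4: 144
The fourth differences are constant, confirming degree 4.
Interpolating (Newton forward form) and evaluating at s = 5 gives h(5) = 3644.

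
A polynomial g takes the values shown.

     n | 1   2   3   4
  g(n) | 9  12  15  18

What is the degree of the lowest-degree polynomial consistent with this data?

Forward differences of the values at n = 1, 2, 3, 4:
  g  : 9  12  15  18
  Δ  : 3  3  3
  Δ^2: 0  0
  Δ^3: 0
The first differences are constant (3) and nonzero, while all higher differences vanish, so the minimal degree is 1.

1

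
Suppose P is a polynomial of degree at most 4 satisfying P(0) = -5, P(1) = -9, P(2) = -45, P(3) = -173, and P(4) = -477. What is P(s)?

P(s) = -s^4 - 4s^3 + 3s^2 - 2s - 5

Write P(s) = as^4 + bs^3 + cs^2 + ds + e. Substituting each data point gives a linear system:
  e = -5
  a + b + c + d + e = -9
  16a + 8b + 4c + 2d + e = -45
  81a + 27b + 9c + 3d + e = -173
  256a + 64b + 16c + 4d + e = -477
Solving the system yields a = -1, b = -4, c = 3, d = -2, e = -5.
So P(s) = -s^4 - 4s^3 + 3s^2 - 2s - 5.
Check: P(4) = -477. ✓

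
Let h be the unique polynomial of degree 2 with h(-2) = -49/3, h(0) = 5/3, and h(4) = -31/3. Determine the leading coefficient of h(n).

Write h(n) = an^2 + bn + c. Substituting each data point gives a linear system:
  4a - 2b + c = -49/3
  c = 5/3
  16a + 4b + c = -31/3
Solving the system yields a = -2, b = 5, c = 5/3.
So h(n) = -2n² + 5n + 5/3.
The leading coefficient is -2.

-2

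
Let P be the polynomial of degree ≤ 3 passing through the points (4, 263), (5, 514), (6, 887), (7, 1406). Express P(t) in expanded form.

Write P(t) = at^3 + bt^2 + ct + d. Substituting each data point gives a linear system:
  64a + 16b + 4c + d = 263
  125a + 25b + 5c + d = 514
  216a + 36b + 6c + d = 887
  343a + 49b + 7c + d = 1406
Solving the system yields a = 4, b = 1, c = -2, d = -1.
So P(t) = 4t³ + t² - 2t - 1.
Check: P(6) = 887. ✓

P(t) = 4t^3 + t^2 - 2t - 1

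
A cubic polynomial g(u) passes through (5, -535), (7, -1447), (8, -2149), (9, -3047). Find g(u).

Using the Lagrange interpolation formula with nodes 5, 7, 8, 9:
  L_0(u) = (u - 7)(u - 8)(u - 9) / -24
  L_1(u) = (u - 5)(u - 8)(u - 9) / 4
  L_2(u) = (u - 5)(u - 7)(u - 9) / -3
  L_3(u) = (u - 5)(u - 7)(u - 8) / 8
Then g(u) = -535·L_0(u) - 1447·L_1(u) - 2149·L_2(u) - 3047·L_3(u).
Expanding and collecting terms gives g(u) = -4u^3 - 2u^2 + 4u - 5.
Check: g(8) = -2149. ✓

g(u) = -4u^3 - 2u^2 + 4u - 5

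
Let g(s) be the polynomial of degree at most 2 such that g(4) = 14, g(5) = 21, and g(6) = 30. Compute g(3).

Write g(s) = as^2 + bs + c. Substituting each data point gives a linear system:
  16a + 4b + c = 14
  25a + 5b + c = 21
  36a + 6b + c = 30
Solving the system yields a = 1, b = -2, c = 6.
So g(s) = s² - 2s + 6.
Then g(3) = 9.

9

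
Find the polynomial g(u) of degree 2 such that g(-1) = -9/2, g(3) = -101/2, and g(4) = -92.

Write g(u) = au^2 + bu + c. Substituting each data point gives a linear system:
  a - b + c = -9/2
  9a + 3b + c = -101/2
  16a + 4b + c = -92
Solving the system yields a = -6, b = 1/2, c = 2.
So g(u) = -6u^2 + (1/2)u + 2.
Check: g(-1) = -9/2. ✓

g(u) = -6u^2 + (1/2)u + 2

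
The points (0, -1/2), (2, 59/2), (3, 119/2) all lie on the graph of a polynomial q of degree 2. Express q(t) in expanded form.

q(t) = 5t^2 + 5t - 1/2

Using the Lagrange interpolation formula with nodes 0, 2, 3:
  L_0(t) = (t - 2)(t - 3) / 6
  L_1(t) = t(t - 3) / -2
  L_2(t) = t(t - 2) / 3
Then q(t) = -1/2·L_0(t) + 59/2·L_1(t) + 119/2·L_2(t).
Expanding and collecting terms gives q(t) = 5t² + 5t - 1/2.
Check: q(2) = 59/2. ✓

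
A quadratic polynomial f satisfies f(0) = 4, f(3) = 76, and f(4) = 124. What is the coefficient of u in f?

Write f(u) = au^2 + bu + c. Substituting each data point gives a linear system:
  c = 4
  9a + 3b + c = 76
  16a + 4b + c = 124
Solving the system yields a = 6, b = 6, c = 4.
So f(u) = 6u^2 + 6u + 4.
The coefficient of u is 6.

6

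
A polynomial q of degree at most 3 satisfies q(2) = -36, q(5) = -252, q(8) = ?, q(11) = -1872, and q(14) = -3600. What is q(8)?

-810

The 4 known points determine the degree-3 polynomial uniquely.
Write q(t) = at^3 + bt^2 + ct + d. Substituting each data point gives a linear system:
  8a + 4b + 2c + d = -36
  125a + 25b + 5c + d = -252
  1331a + 121b + 11c + d = -1872
  2744a + 196b + 14c + d = -3600
Solving the system yields a = -1, b = -4, c = -5, d = -2.
So q(t) = -t^3 - 4t^2 - 5t - 2.
Then q(8) = -810.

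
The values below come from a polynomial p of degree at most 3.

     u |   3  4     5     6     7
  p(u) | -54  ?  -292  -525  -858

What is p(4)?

On equispaced nodes a degree-3 polynomial has vanishing fourth forward difference, so
  p(3) - 4·p(4) + 6·p(5) - 4·p(6) + p(7) = 0.
Substituting the known values and solving for p(4):
  -4·p(4) = 564
  p(4) = -141.

-141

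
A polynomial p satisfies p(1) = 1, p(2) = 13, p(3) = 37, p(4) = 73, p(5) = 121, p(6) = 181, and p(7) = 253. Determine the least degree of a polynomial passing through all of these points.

Forward differences of the values at s = 1, 2, 3, 4, 5, 6, 7:
  p  : 1  13  37  73  121  181  253
  Δ  : 12  24  36  48  60  72
  Δ^2: 12  12  12  12  12
  Δ^3: 0  0  0  0
  Δ^4: 0  0  0
  Δ^5: 0  0
  Δ^6: 0
The second differences are constant (12) and nonzero, while all higher differences vanish, so the minimal degree is 2.

2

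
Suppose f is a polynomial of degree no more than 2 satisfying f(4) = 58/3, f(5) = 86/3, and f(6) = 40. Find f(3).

Using the Lagrange interpolation formula with nodes 4, 5, 6:
  L_0(u) = (u - 5)(u - 6) / 2
  L_1(u) = (u - 4)(u - 6) / -1
  L_2(u) = (u - 4)(u - 5) / 2
Then f(u) = 58/3·L_0(u) + 86/3·L_1(u) + 40·L_2(u).
Expanding and collecting terms gives f(u) = u² + (1/3)u + 2.
Evaluating at u = 3: f(3) = 12.

12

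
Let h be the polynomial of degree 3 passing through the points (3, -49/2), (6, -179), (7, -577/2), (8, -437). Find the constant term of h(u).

-5

Write h(u) = au^3 + bu^2 + cu + d. Substituting each data point gives a linear system:
  27a + 9b + 3c + d = -49/2
  216a + 36b + 6c + d = -179
  343a + 49b + 7c + d = -577/2
  512a + 64b + 8c + d = -437
Solving the system yields a = -1, b = 3/2, c = -2, d = -5.
So h(u) = -u^3 + (3/2)u^2 - 2u - 5.
The constant term is -5.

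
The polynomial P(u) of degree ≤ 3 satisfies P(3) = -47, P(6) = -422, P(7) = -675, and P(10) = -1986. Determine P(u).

P(u) = -2u^3 + u + 4

Write P(u) = au^3 + bu^2 + cu + d. Substituting each data point gives a linear system:
  27a + 9b + 3c + d = -47
  216a + 36b + 6c + d = -422
  343a + 49b + 7c + d = -675
  1000a + 100b + 10c + d = -1986
Solving the system yields a = -2, b = 0, c = 1, d = 4.
So P(u) = -2u^3 + u + 4.
Check: P(6) = -422. ✓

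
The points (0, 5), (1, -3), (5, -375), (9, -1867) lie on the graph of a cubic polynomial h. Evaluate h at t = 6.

-613

Write h(t) = at^3 + bt^2 + ct + d. Substituting each data point gives a linear system:
  d = 5
  a + b + c + d = -3
  125a + 25b + 5c + d = -375
  729a + 81b + 9c + d = -1867
Solving the system yields a = -2, b = -5, c = -1, d = 5.
So h(t) = -2t³ - 5t² - t + 5.
Then h(6) = -613.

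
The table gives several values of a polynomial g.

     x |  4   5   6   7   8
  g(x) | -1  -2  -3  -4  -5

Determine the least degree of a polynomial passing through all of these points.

1

Forward differences of the values at x = 4, 5, 6, 7, 8:
  g  : -1  -2  -3  -4  -5
  Δ  : -1  -1  -1  -1
  Δ^2: 0  0  0
  Δ^3: 0  0
  Δ^4: 0
The first differences are constant (-1) and nonzero, while all higher differences vanish, so the minimal degree is 1.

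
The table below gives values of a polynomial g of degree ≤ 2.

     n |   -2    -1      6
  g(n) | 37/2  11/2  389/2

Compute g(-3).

Using the Lagrange interpolation formula with nodes -2, -1, 6:
  L_0(n) = (n + 1)(n - 6) / 8
  L_1(n) = (n + 2)(n - 6) / -7
  L_2(n) = (n + 2)(n + 1) / 56
Then g(n) = 37/2·L_0(n) + 11/2·L_1(n) + 389/2·L_2(n).
Expanding and collecting terms gives g(n) = 5n^2 + 2n + 5/2.
Evaluating at n = -3: g(-3) = 83/2.

83/2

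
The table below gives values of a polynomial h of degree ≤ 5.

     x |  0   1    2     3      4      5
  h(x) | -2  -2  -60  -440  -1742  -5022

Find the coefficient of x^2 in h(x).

Write h(x) = ax^5 + bx^4 + cx^3 + dx^2 + ex + k. Substituting each data point gives a linear system:
  k = -2
  a + b + c + d + e + k = -2
  32a + 16b + 8c + 4d + 2e + k = -60
  243a + 81b + 27c + 9d + 3e + k = -440
  1024a + 256b + 64c + 16d + 4e + k = -1742
  3125a + 625b + 125c + 25d + 5e + k = -5022
Solving the system yields a = -1, b = -4, c = 5, d = -1, e = 1, k = -2.
So h(x) = -x⁵ - 4x⁴ + 5x³ - x² + x - 2.
The coefficient of x^2 is -1.

-1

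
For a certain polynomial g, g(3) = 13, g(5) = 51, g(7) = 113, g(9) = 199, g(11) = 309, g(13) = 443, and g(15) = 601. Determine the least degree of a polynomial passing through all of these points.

Forward differences of the values at x = 3, 5, 7, 9, 11, 13, 15:
  g  : 13  51  113  199  309  443  601
  Δ  : 38  62  86  110  134  158
  Δ^2: 24  24  24  24  24
  Δ^3: 0  0  0  0
  Δ^4: 0  0  0
  Δ^5: 0  0
  Δ^6: 0
The second differences are constant (24) and nonzero, while all higher differences vanish, so the minimal degree is 2.

2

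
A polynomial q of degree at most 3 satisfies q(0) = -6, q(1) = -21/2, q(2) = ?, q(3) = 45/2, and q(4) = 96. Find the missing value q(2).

The 4 known points determine the degree-3 polynomial uniquely.
Write q(s) = as^3 + bs^2 + cs + d. Substituting each data point gives a linear system:
  d = -6
  a + b + c + d = -21/2
  27a + 9b + 3c + d = 45/2
  64a + 16b + 4c + d = 96
Solving the system yields a = 3, b = -5, c = -5/2, d = -6.
So q(s) = 3s³ - 5s² - (5/2)s - 6.
Then q(2) = -7.

-7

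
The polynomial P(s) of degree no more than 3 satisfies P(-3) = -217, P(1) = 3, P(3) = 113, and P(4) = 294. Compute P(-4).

Write P(s) = as^3 + bs^2 + cs + d. Substituting each data point gives a linear system:
  -27a + 9b - 3c + d = -217
  a + b + c + d = 3
  27a + 9b + 3c + d = 113
  64a + 16b + 4c + d = 294
Solving the system yields a = 6, b = -6, c = 1, d = 2.
So P(s) = 6s³ - 6s² + s + 2.
Then P(-4) = -482.

-482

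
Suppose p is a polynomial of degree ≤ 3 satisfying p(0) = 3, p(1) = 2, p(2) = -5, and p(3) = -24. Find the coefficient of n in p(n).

0

Write p(n) = an^3 + bn^2 + cn + d. Substituting each data point gives a linear system:
  d = 3
  a + b + c + d = 2
  8a + 4b + 2c + d = -5
  27a + 9b + 3c + d = -24
Solving the system yields a = -1, b = 0, c = 0, d = 3.
So p(n) = -n³ + 3.
The coefficient of n is 0.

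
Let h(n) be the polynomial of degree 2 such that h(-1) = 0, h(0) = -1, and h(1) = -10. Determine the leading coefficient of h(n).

-4

Write h(n) = an^2 + bn + c. Substituting each data point gives a linear system:
  a - b + c = 0
  c = -1
  a + b + c = -10
Solving the system yields a = -4, b = -5, c = -1.
So h(n) = -4n^2 - 5n - 1.
The leading coefficient is -4.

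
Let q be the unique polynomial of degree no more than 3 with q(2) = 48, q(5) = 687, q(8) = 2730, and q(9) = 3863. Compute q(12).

Using the Lagrange interpolation formula with nodes 2, 5, 8, 9:
  L_0(s) = (s - 5)(s - 8)(s - 9) / -126
  L_1(s) = (s - 2)(s - 8)(s - 9) / 36
  L_2(s) = (s - 2)(s - 5)(s - 9) / -18
  L_3(s) = (s - 2)(s - 5)(s - 8) / 28
Then q(s) = 48·L_0(s) + 687·L_1(s) + 2730·L_2(s) + 3863·L_3(s).
Expanding and collecting terms gives q(s) = 5s^3 + 3s^2 - 3s + 2.
Evaluating at s = 12: q(12) = 9038.

9038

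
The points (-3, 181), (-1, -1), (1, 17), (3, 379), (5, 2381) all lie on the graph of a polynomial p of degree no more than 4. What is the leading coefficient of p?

Write p(n) = an^4 + bn^3 + cn^2 + dn + e. Substituting each data point gives a linear system:
  81a - 27b + 9c - 3d + e = 181
  a - b + c - d + e = -1
  a + b + c + d + e = 17
  81a + 27b + 9c + 3d + e = 379
  625a + 125b + 25c + 5d + e = 2381
Solving the system yields a = 3, b = 3, c = 4, d = 6, e = 1.
So p(n) = 3n⁴ + 3n³ + 4n² + 6n + 1.
The leading coefficient is 3.

3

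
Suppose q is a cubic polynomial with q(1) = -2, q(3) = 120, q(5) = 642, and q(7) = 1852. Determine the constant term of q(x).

-3

Write q(x) = ax^3 + bx^2 + cx + d. Substituting each data point gives a linear system:
  a + b + c + d = -2
  27a + 9b + 3c + d = 120
  125a + 25b + 5c + d = 642
  343a + 49b + 7c + d = 1852
Solving the system yields a = 6, b = -4, c = -1, d = -3.
So q(x) = 6x^3 - 4x^2 - x - 3.
The constant term is -3.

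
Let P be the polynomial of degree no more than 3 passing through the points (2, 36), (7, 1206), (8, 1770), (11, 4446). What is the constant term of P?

Write P(t) = at^3 + bt^2 + ct + d. Substituting each data point gives a linear system:
  8a + 4b + 2c + d = 36
  343a + 49b + 7c + d = 1206
  512a + 64b + 8c + d = 1770
  1331a + 121b + 11c + d = 4446
Solving the system yields a = 3, b = 4, c = -3, d = 2.
So P(t) = 3t^3 + 4t^2 - 3t + 2.
The constant term is 2.

2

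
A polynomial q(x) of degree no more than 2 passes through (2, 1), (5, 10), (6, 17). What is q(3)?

2

Using the Lagrange interpolation formula with nodes 2, 5, 6:
  L_0(x) = (x - 5)(x - 6) / 12
  L_1(x) = (x - 2)(x - 6) / -3
  L_2(x) = (x - 2)(x - 5) / 4
Then q(x) = 1·L_0(x) + 10·L_1(x) + 17·L_2(x).
Expanding and collecting terms gives q(x) = x^2 - 4x + 5.
Evaluating at x = 3: q(3) = 2.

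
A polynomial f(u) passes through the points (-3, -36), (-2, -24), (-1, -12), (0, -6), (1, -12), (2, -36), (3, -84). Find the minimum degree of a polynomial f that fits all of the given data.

3

Forward differences of the values at u = -3, -2, -1, 0, 1, 2, 3:
  f  : -36  -24  -12  -6  -12  -36  -84
  Δ  : 12  12  6  -6  -24  -48
  Δ^2: 0  -6  -12  -18  -24
  Δ^3: -6  -6  -6  -6
  Δ^4: 0  0  0
  Δ^5: 0  0
  Δ^6: 0
The third differences are constant (-6) and nonzero, while all higher differences vanish, so the minimal degree is 3.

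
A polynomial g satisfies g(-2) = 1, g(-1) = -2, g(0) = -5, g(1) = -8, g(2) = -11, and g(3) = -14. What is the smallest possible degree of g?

Forward differences of the values at x = -2, -1, 0, 1, 2, 3:
  g  : 1  -2  -5  -8  -11  -14
  Δ  : -3  -3  -3  -3  -3
  Δ^2: 0  0  0  0
  Δ^3: 0  0  0
  Δ^4: 0  0
  Δ^5: 0
The first differences are constant (-3) and nonzero, while all higher differences vanish, so the minimal degree is 1.

1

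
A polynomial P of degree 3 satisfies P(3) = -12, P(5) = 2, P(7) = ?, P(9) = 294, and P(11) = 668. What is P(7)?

On equispaced nodes a degree-3 polynomial has vanishing fourth forward difference, so
  P(3) - 4·P(5) + 6·P(7) - 4·P(9) + P(11) = 0.
Substituting the known values and solving for P(7):
  6·P(7) = 528
  P(7) = 88.

88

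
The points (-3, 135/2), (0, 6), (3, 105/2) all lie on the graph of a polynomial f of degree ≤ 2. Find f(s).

f(s) = 6s^2 - (5/2)s + 6

Write f(s) = as^2 + bs + c. Substituting each data point gives a linear system:
  9a - 3b + c = 135/2
  c = 6
  9a + 3b + c = 105/2
Solving the system yields a = 6, b = -5/2, c = 6.
So f(s) = 6s² - (5/2)s + 6.
Check: f(0) = 6. ✓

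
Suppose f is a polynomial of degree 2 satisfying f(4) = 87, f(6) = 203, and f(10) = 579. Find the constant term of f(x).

-1

Write f(x) = ax^2 + bx + c. Substituting each data point gives a linear system:
  16a + 4b + c = 87
  36a + 6b + c = 203
  100a + 10b + c = 579
Solving the system yields a = 6, b = -2, c = -1.
So f(x) = 6x² - 2x - 1.
The constant term is -1.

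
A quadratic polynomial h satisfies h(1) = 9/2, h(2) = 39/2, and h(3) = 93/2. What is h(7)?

Write h(n) = an^2 + bn + c. Substituting each data point gives a linear system:
  a + b + c = 9/2
  4a + 2b + c = 39/2
  9a + 3b + c = 93/2
Solving the system yields a = 6, b = -3, c = 3/2.
So h(n) = 6n^2 - 3n + 3/2.
Then h(7) = 549/2.

549/2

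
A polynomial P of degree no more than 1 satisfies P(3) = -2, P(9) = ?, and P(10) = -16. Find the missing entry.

-14

The 2 known points determine the degree-1 polynomial uniquely.
Write P(s) = as + b. Substituting each data point gives a linear system:
  3a + b = -2
  10a + b = -16
Solving the system yields a = -2, b = 4.
So P(s) = -2s + 4.
Then P(9) = -14.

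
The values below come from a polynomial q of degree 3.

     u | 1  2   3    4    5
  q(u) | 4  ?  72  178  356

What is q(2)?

20

The 4 known points determine the degree-3 polynomial uniquely.
Write q(u) = au^3 + bu^2 + cu + d. Substituting each data point gives a linear system:
  a + b + c + d = 4
  27a + 9b + 3c + d = 72
  64a + 16b + 4c + d = 178
  125a + 25b + 5c + d = 356
Solving the system yields a = 3, b = 0, c = -5, d = 6.
So q(u) = 3u^3 - 5u + 6.
Then q(2) = 20.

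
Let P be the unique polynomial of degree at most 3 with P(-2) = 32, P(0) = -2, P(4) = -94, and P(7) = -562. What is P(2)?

-12

Using the Lagrange interpolation formula with nodes -2, 0, 4, 7:
  L_0(s) = s(s - 4)(s - 7) / -108
  L_1(s) = (s + 2)(s - 4)(s - 7) / 56
  L_2(s) = (s + 2)s(s - 7) / -72
  L_3(s) = (s + 2)s(s - 4) / 189
Then P(s) = 32·L_0(s) - 2·L_1(s) - 94·L_2(s) - 562·L_3(s).
Expanding and collecting terms gives P(s) = -2s^3 + 3s^2 - 3s - 2.
Evaluating at s = 2: P(2) = -12.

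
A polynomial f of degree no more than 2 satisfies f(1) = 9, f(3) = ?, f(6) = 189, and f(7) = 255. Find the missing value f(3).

51

The 3 known points determine the degree-2 polynomial uniquely.
Write f(u) = au^2 + bu + c. Substituting each data point gives a linear system:
  a + b + c = 9
  36a + 6b + c = 189
  49a + 7b + c = 255
Solving the system yields a = 5, b = 1, c = 3.
So f(u) = 5u² + u + 3.
Then f(3) = 51.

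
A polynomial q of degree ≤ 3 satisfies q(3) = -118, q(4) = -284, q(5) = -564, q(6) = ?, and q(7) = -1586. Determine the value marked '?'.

-988

The 4 known points determine the degree-3 polynomial uniquely.
Write q(s) = as^3 + bs^2 + cs + d. Substituting each data point gives a linear system:
  27a + 9b + 3c + d = -118
  64a + 16b + 4c + d = -284
  125a + 25b + 5c + d = -564
  343a + 49b + 7c + d = -1586
Solving the system yields a = -5, b = 3, c = -2, d = -4.
So q(s) = -5s^3 + 3s^2 - 2s - 4.
Then q(6) = -988.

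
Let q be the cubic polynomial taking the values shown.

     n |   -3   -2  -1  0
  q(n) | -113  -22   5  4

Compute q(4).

Write q(n) = an^3 + bn^2 + cn + d. Substituting each data point gives a linear system:
  -27a + 9b - 3c + d = -113
  -8a + 4b - 2c + d = -22
  -a + b - c + d = 5
  d = 4
Solving the system yields a = 6, b = 4, c = -3, d = 4.
So q(n) = 6n³ + 4n² - 3n + 4.
Then q(4) = 440.

440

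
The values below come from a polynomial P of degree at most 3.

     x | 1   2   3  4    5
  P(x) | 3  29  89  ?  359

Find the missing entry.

195

The 4 known points determine the degree-3 polynomial uniquely.
Write P(x) = ax^3 + bx^2 + cx + d. Substituting each data point gives a linear system:
  a + b + c + d = 3
  8a + 4b + 2c + d = 29
  27a + 9b + 3c + d = 89
  125a + 25b + 5c + d = 359
Solving the system yields a = 2, b = 5, c = -3, d = -1.
So P(x) = 2x^3 + 5x^2 - 3x - 1.
Then P(4) = 195.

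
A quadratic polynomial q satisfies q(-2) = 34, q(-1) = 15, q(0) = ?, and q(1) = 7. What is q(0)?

The 3 known points determine the degree-2 polynomial uniquely.
Write q(s) = as^2 + bs + c. Substituting each data point gives a linear system:
  4a - 2b + c = 34
  a - b + c = 15
  a + b + c = 7
Solving the system yields a = 5, b = -4, c = 6.
So q(s) = 5s^2 - 4s + 6.
Then q(0) = 6.

6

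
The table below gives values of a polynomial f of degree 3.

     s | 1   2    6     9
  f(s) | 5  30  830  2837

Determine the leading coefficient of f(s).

4

Write f(s) = as^3 + bs^2 + cs + d. Substituting each data point gives a linear system:
  a + b + c + d = 5
  8a + 4b + 2c + d = 30
  216a + 36b + 6c + d = 830
  729a + 81b + 9c + d = 2837
Solving the system yields a = 4, b = -1, c = 0, d = 2.
So f(s) = 4s³ - s² + 2.
The leading coefficient is 4.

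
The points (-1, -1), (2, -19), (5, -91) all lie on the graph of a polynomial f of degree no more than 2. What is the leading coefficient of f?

-3

Write f(s) = as^2 + bs + c. Substituting each data point gives a linear system:
  a - b + c = -1
  4a + 2b + c = -19
  25a + 5b + c = -91
Solving the system yields a = -3, b = -3, c = -1.
So f(s) = -3s^2 - 3s - 1.
The leading coefficient is -3.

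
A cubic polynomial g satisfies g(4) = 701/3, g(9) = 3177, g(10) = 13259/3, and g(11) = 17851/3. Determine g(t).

Using the Lagrange interpolation formula with nodes 4, 9, 10, 11:
  L_0(t) = (t - 9)(t - 10)(t - 11) / -210
  L_1(t) = (t - 4)(t - 10)(t - 11) / 10
  L_2(t) = (t - 4)(t - 9)(t - 11) / -6
  L_3(t) = (t - 4)(t - 9)(t - 10) / 14
Then g(t) = 701/3·L_0(t) + 3177·L_1(t) + 13259/3·L_2(t) + 17851/3·L_3(t).
Expanding and collecting terms gives g(t) = 5t³ - 6t² + (5/3)t + 3.
Check: g(10) = 13259/3. ✓

g(t) = 5t^3 - 6t^2 + (5/3)t + 3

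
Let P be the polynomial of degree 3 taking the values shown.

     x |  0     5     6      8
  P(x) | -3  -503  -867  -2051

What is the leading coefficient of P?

-4

Write P(x) = ax^3 + bx^2 + cx + d. Substituting each data point gives a linear system:
  d = -3
  125a + 25b + 5c + d = -503
  216a + 36b + 6c + d = -867
  512a + 64b + 8c + d = -2051
Solving the system yields a = -4, b = 0, c = 0, d = -3.
So P(x) = -4x^3 - 3.
The leading coefficient is -4.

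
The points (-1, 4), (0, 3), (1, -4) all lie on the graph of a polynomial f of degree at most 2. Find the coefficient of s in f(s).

-4

Write f(s) = as^2 + bs + c. Substituting each data point gives a linear system:
  a - b + c = 4
  c = 3
  a + b + c = -4
Solving the system yields a = -3, b = -4, c = 3.
So f(s) = -3s^2 - 4s + 3.
The coefficient of s is -4.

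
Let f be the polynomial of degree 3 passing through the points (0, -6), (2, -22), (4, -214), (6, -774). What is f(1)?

-4

Forward differences of the values at x = 0, 2, 4, 6:
  f  : -6  -22  -214  -774
  Δ  : -16  -192  -560
  Δ^2: -176  -368
  Δ^3: -192
The third differences are constant, confirming degree 3.
Interpolating (Newton forward form) and evaluating at x = 1 gives f(1) = -4.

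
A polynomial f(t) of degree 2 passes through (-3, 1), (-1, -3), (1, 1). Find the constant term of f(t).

Write f(t) = at^2 + bt + c. Substituting each data point gives a linear system:
  9a - 3b + c = 1
  a - b + c = -3
  a + b + c = 1
Solving the system yields a = 1, b = 2, c = -2.
So f(t) = t² + 2t - 2.
The constant term is -2.

-2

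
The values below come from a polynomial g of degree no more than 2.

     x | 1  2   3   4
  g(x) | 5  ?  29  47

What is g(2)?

On equispaced nodes a degree-2 polynomial has vanishing third forward difference, so
  - g(1) + 3·g(2) - 3·g(3) + g(4) = 0.
Substituting the known values and solving for g(2):
  3·g(2) = 45
  g(2) = 15.

15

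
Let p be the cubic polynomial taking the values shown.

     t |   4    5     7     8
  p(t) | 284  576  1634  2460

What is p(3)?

110

Using the Lagrange interpolation formula with nodes 4, 5, 7, 8:
  L_0(t) = (t - 5)(t - 7)(t - 8) / -12
  L_1(t) = (t - 4)(t - 7)(t - 8) / 6
  L_2(t) = (t - 4)(t - 5)(t - 8) / -6
  L_3(t) = (t - 4)(t - 5)(t - 7) / 12
Then p(t) = 284·L_0(t) + 576·L_1(t) + 1634·L_2(t) + 2460·L_3(t).
Expanding and collecting terms gives p(t) = 5t³ - t² - 4t - 4.
Evaluating at t = 3: p(3) = 110.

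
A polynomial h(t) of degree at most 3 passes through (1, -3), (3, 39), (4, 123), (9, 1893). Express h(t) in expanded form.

Write h(t) = at^3 + bt^2 + ct + d. Substituting each data point gives a linear system:
  a + b + c + d = -3
  27a + 9b + 3c + d = 39
  64a + 16b + 4c + d = 123
  729a + 81b + 9c + d = 1893
Solving the system yields a = 3, b = -3, c = -6, d = 3.
So h(t) = 3t³ - 3t² - 6t + 3.
Check: h(1) = -3. ✓

h(t) = 3t^3 - 3t^2 - 6t + 3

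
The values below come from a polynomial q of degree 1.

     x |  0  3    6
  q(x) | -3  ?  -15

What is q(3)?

The 2 known points determine the degree-1 polynomial uniquely.
Write q(x) = ax + b. Substituting each data point gives a linear system:
  b = -3
  6a + b = -15
Solving the system yields a = -2, b = -3.
So q(x) = -2x - 3.
Then q(3) = -9.

-9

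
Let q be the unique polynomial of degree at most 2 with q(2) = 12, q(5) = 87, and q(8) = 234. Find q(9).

299

Forward differences of the values at u = 2, 5, 8:
  q  : 12  87  234
  Δ  : 75  147
  Δ^2: 72
The second differences are constant, confirming degree 2.
Interpolating (Newton forward form) and evaluating at u = 9 gives q(9) = 299.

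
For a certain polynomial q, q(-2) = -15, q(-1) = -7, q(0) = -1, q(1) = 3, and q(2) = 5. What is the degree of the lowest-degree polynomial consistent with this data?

Forward differences of the values at n = -2, -1, 0, 1, 2:
  q  : -15  -7  -1  3  5
  Δ  : 8  6  4  2
  Δ^2: -2  -2  -2
  Δ^3: 0  0
  Δ^4: 0
The second differences are constant (-2) and nonzero, while all higher differences vanish, so the minimal degree is 2.

2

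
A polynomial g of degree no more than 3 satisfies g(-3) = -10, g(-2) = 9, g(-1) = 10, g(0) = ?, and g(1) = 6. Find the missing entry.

The 4 known points determine the degree-3 polynomial uniquely.
Write g(t) = at^3 + bt^2 + ct + d. Substituting each data point gives a linear system:
  -27a + 9b - 3c + d = -10
  -8a + 4b - 2c + d = 9
  -a + b - c + d = 10
  a + b + c + d = 6
Solving the system yields a = 2, b = 3, c = -4, d = 5.
So g(t) = 2t³ + 3t² - 4t + 5.
Then g(0) = 5.

5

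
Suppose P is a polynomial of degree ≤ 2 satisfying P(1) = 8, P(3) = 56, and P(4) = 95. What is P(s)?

Write P(s) = as^2 + bs + c. Substituting each data point gives a linear system:
  a + b + c = 8
  9a + 3b + c = 56
  16a + 4b + c = 95
Solving the system yields a = 5, b = 4, c = -1.
So P(s) = 5s² + 4s - 1.
Check: P(3) = 56. ✓

P(s) = 5s^2 + 4s - 1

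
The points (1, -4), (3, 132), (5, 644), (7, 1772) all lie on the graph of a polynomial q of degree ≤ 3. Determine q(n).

q(n) = 5n^3 + 2n^2 - 5n - 6

Write q(n) = an^3 + bn^2 + cn + d. Substituting each data point gives a linear system:
  a + b + c + d = -4
  27a + 9b + 3c + d = 132
  125a + 25b + 5c + d = 644
  343a + 49b + 7c + d = 1772
Solving the system yields a = 5, b = 2, c = -5, d = -6.
So q(n) = 5n^3 + 2n^2 - 5n - 6.
Check: q(3) = 132. ✓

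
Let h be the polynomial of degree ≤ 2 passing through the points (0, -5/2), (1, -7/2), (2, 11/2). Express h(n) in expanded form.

h(n) = 5n^2 - 6n - 5/2

Write h(n) = an^2 + bn + c. Substituting each data point gives a linear system:
  c = -5/2
  a + b + c = -7/2
  4a + 2b + c = 11/2
Solving the system yields a = 5, b = -6, c = -5/2.
So h(n) = 5n^2 - 6n - 5/2.
Check: h(0) = -5/2. ✓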